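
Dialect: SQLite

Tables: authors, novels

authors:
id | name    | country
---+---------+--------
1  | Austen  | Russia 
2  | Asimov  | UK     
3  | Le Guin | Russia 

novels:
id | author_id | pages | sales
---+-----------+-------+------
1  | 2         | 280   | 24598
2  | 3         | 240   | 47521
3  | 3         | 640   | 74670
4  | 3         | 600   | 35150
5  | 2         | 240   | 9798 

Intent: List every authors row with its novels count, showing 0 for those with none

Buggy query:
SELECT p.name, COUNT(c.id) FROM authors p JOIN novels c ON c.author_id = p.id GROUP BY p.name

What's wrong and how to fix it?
Bug: An inner join excludes parents with zero children

Fix: Switch to LEFT JOIN to retain unmatched parent rows

Corrected query:
SELECT p.name, COUNT(c.id) FROM authors p LEFT JOIN novels c ON c.author_id = p.id GROUP BY p.name

Result:
name    | COUNT(c.id)
--------+------------
Asimov  | 2          
Austen  | 0          
Le Guin | 3          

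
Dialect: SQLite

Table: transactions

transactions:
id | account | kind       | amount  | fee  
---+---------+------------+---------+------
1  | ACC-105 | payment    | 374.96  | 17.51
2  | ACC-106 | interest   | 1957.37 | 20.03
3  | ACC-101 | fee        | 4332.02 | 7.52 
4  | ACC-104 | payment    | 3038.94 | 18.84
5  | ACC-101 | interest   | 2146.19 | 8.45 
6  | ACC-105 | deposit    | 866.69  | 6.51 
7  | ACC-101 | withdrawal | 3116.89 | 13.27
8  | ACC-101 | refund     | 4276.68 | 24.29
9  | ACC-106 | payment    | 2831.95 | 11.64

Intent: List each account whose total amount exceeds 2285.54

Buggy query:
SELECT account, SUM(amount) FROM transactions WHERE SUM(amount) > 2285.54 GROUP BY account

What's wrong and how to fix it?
Bug: Aggregate functions cannot appear in a WHERE clause

Fix: Use HAVING (which filters groups after aggregation) instead of WHERE

Corrected query:
SELECT account, SUM(amount) FROM transactions GROUP BY account HAVING SUM(amount) > 2285.54

Result:
account | SUM(amount)
--------+------------
ACC-101 | 13871.78   
ACC-104 | 3038.94    
ACC-106 | 4789.32    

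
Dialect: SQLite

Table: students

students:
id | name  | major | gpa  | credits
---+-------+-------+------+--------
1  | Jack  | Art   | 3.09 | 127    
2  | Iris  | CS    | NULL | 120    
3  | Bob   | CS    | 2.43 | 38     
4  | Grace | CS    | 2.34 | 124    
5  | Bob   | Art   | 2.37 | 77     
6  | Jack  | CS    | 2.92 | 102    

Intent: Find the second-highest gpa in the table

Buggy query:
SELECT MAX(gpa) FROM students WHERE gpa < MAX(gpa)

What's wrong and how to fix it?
Bug: MAX(gpa) on the right of the comparison is an aggregate-in-WHERE error

Fix: Compute the overall MAX in a subquery, then take MAX of rows below it

Corrected query:
SELECT MAX(gpa) FROM students WHERE gpa < (SELECT MAX(gpa) FROM students)

Result:
MAX(gpa)
--------
2.92    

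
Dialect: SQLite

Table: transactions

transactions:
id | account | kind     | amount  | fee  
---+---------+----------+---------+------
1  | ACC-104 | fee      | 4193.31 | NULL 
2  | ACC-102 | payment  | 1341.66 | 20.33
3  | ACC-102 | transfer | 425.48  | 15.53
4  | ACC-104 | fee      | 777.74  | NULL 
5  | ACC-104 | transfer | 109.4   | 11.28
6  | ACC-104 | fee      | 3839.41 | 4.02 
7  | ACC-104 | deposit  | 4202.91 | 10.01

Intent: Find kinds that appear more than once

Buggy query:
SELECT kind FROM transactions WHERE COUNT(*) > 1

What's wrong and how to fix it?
Bug: WHERE can't reference COUNT(*); aggregates are computed after WHERE

Fix: Group first, then use HAVING for the count condition

Corrected query:
SELECT kind FROM transactions GROUP BY kind HAVING COUNT(*) > 1

Result:
kind    
--------
fee     
transfer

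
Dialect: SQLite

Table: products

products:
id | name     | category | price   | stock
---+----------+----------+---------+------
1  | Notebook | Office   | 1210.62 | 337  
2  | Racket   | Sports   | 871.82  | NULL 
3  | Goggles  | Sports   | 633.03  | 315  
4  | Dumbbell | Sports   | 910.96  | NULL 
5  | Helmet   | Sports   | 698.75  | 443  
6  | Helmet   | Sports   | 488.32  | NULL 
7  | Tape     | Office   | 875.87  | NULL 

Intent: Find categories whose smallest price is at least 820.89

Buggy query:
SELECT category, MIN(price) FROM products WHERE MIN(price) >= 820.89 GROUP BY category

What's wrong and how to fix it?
Bug: Aggregates like MIN are computed per group after WHERE runs

Fix: Use HAVING for the per-group MIN condition

Corrected query:
SELECT category, MIN(price) FROM products GROUP BY category HAVING MIN(price) >= 820.89

Result:
category | MIN(price)
---------+-----------
Office   | 875.87    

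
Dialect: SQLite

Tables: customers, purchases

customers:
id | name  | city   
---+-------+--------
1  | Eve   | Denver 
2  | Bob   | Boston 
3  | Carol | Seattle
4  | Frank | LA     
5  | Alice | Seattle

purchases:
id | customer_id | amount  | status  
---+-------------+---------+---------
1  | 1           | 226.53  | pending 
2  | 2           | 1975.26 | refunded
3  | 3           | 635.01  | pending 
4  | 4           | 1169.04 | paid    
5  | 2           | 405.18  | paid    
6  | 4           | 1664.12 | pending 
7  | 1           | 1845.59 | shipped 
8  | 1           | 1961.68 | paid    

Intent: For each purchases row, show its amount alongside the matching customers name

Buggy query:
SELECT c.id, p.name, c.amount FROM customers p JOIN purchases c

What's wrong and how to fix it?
Bug: JOIN with no ON clause produces a cartesian product; every purchases row pairs with every customers row

Fix: Add ON c.customer_id = p.id to the JOIN

Corrected query:
SELECT c.id, p.name, c.amount FROM customers p JOIN purchases c ON c.customer_id = p.id

Result:
id | name  | amount 
---+-------+--------
1  | Eve   | 226.53 
2  | Bob   | 1975.26
3  | Carol | 635.01 
4  | Frank | 1169.04
5  | Bob   | 405.18 
6  | Frank | 1664.12
7  | Eve   | 1845.59
8  | Eve   | 1961.68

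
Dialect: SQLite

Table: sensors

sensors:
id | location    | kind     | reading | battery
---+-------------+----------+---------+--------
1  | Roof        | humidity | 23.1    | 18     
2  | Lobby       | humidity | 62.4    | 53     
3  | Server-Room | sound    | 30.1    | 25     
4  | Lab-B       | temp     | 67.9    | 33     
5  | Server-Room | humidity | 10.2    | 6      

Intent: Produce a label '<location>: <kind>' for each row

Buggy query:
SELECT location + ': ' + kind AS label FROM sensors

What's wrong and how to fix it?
Bug: '+' is numeric addition; on text columns SQLite converts them to 0 instead of concatenating

Fix: Replace + with || to concatenate text

Corrected query:
SELECT location || ': ' || kind AS label FROM sensors

Result:
label                
---------------------
Roof: humidity       
Lobby: humidity      
Server-Room: sound   
Lab-B: temp          
Server-Room: humidity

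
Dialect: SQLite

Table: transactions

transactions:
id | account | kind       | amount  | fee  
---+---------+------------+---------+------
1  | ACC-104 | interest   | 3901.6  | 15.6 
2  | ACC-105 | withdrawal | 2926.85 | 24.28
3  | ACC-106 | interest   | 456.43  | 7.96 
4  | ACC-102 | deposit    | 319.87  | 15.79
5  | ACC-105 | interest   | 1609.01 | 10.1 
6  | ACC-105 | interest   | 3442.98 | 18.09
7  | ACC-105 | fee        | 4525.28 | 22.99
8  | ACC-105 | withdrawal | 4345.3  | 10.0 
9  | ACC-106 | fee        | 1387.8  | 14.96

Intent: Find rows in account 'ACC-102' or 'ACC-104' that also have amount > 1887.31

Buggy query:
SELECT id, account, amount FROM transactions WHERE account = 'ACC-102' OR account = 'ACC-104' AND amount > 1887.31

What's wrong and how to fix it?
Bug: Without parentheses, AND is evaluated before OR, so the amount filter only applies to the 'ACC-104' branch

Fix: Group the OR with parentheses (or use IN), then AND the threshold

Corrected query:
SELECT id, account, amount FROM transactions WHERE (account = 'ACC-102' OR account = 'ACC-104') AND amount > 1887.31

Result:
id | account | amount
---+---------+-------
1  | ACC-104 | 3901.6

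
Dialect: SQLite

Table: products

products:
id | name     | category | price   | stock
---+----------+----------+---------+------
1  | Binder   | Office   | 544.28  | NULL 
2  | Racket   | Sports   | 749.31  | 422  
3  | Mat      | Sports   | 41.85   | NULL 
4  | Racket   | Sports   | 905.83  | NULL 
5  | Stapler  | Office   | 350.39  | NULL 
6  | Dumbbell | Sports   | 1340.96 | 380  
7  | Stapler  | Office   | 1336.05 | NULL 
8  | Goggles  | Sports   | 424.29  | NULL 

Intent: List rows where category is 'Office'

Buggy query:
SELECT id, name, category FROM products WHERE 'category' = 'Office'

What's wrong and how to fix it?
Bug: 'category' in single quotes is a string literal, not the column; the comparison is literal-vs-literal and never true

Fix: Reference the column as category without single quotes

Corrected query:
SELECT id, name, category FROM products WHERE category = 'Office'

Result:
id | name    | category
---+---------+---------
1  | Binder  | Office  
5  | Stapler | Office  
7  | Stapler | Office  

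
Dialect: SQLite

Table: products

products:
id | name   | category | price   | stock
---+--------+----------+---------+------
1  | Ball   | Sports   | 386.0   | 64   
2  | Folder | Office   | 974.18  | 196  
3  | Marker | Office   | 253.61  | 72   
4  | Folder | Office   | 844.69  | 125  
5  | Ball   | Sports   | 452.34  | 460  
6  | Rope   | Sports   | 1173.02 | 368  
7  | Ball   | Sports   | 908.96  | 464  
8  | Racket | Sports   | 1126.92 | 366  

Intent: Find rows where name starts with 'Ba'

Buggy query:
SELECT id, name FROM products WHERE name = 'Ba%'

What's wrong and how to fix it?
Bug: Wildcards only work with LIKE; '=' treats '%' as a literal character

Fix: Replace '=' with LIKE so 'Ba%' is treated as a pattern

Corrected query:
SELECT id, name FROM products WHERE name LIKE 'Ba%'

Result:
id | name
---+-----
1  | Ball
5  | Ball
7  | Ball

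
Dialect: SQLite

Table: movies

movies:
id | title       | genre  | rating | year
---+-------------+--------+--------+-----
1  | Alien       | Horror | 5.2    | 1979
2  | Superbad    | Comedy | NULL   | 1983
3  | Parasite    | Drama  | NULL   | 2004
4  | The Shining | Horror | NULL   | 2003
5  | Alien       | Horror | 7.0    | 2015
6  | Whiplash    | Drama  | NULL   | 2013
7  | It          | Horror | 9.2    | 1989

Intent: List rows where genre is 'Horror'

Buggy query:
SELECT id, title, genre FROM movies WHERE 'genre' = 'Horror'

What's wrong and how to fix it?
Bug: Single quotes denote string literals in SQL; the column name is being compared as a constant string

Fix: Reference the column as genre without single quotes

Corrected query:
SELECT id, title, genre FROM movies WHERE genre = 'Horror'

Result:
id | title       | genre 
---+-------------+-------
1  | Alien       | Horror
4  | The Shining | Horror
5  | Alien       | Horror
7  | It          | Horror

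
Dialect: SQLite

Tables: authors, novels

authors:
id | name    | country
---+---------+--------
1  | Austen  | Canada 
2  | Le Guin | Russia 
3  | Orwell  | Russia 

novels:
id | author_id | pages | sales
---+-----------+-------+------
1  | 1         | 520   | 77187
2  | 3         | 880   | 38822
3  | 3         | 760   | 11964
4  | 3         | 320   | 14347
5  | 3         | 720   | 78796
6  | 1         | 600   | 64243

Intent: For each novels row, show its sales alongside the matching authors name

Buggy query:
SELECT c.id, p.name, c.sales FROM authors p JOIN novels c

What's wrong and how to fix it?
Bug: Missing join condition: each novels row is matched to all authors rows instead of just its own

Fix: Specify the join condition linking the foreign key to the parent id

Corrected query:
SELECT c.id, p.name, c.sales FROM authors p JOIN novels c ON c.author_id = p.id

Result:
id | name   | sales
---+--------+------
1  | Austen | 77187
2  | Orwell | 38822
3  | Orwell | 11964
4  | Orwell | 14347
5  | Orwell | 78796
6  | Austen | 64243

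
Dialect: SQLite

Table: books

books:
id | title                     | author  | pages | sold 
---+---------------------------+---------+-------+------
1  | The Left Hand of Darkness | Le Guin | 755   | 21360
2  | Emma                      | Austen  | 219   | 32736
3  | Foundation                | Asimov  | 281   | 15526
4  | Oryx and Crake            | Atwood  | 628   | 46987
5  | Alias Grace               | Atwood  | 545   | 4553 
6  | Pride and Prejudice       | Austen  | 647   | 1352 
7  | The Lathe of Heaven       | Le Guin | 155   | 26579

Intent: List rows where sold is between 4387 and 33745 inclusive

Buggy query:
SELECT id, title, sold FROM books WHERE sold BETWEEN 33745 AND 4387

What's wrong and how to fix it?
Bug: The bounds are reversed; BETWEEN a AND b requires a <= b to match anything

Fix: Write BETWEEN 4387 AND 33745

Corrected query:
SELECT id, title, sold FROM books WHERE sold BETWEEN 4387 AND 33745

Result:
id | title                     | sold 
---+---------------------------+------
1  | The Left Hand of Darkness | 21360
2  | Emma                      | 32736
3  | Foundation                | 15526
5  | Alias Grace               | 4553 
7  | The Lathe of Heaven       | 26579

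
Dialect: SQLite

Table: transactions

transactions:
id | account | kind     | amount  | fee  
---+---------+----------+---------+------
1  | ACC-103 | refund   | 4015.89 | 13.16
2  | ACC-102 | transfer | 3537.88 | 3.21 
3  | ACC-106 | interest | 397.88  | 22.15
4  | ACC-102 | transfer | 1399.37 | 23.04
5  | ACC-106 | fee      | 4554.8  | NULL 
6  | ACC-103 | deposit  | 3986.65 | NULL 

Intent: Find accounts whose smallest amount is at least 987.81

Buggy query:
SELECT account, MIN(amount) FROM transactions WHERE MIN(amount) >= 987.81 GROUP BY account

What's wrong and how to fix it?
Bug: Aggregates like MIN are computed per group after WHERE runs

Fix: Replace WHERE with HAVING after the GROUP BY

Corrected query:
SELECT account, MIN(amount) FROM transactions GROUP BY account HAVING MIN(amount) >= 987.81

Result:
account | MIN(amount)
--------+------------
ACC-102 | 1399.37    
ACC-103 | 3986.65    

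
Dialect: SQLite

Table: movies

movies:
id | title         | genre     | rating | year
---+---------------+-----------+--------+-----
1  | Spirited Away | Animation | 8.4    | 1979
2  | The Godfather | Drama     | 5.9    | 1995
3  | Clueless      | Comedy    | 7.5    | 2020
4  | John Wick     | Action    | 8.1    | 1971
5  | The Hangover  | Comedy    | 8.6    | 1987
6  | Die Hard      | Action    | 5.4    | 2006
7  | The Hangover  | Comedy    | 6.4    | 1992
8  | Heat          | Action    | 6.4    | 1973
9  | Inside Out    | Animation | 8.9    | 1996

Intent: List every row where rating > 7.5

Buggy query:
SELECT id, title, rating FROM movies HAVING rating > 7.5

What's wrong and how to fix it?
Bug: This is a non-aggregate query (no GROUP BY, no aggregates), so in SQLite the HAVING clause is invalid here; a row-level condition belongs in WHERE

Fix: Use WHERE for row-level filtering

Corrected query:
SELECT id, title, rating FROM movies WHERE rating > 7.5

Result:
id | title         | rating
---+---------------+-------
1  | Spirited Away | 8.4   
4  | John Wick     | 8.1   
5  | The Hangover  | 8.6   
9  | Inside Out    | 8.9   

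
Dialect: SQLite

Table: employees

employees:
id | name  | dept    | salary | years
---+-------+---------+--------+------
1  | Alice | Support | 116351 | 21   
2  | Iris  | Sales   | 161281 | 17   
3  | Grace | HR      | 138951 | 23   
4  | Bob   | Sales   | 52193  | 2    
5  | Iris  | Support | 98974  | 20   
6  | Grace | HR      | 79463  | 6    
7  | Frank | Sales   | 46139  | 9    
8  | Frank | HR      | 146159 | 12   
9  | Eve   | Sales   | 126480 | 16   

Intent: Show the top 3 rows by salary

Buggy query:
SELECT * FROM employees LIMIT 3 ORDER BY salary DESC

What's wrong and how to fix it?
Bug: LIMIT must come after ORDER BY

Fix: Sort with ORDER BY, then apply LIMIT

Corrected query:
SELECT * FROM employees ORDER BY salary DESC LIMIT 3

Result:
id | name  | dept  | salary | years
---+-------+-------+--------+------
2  | Iris  | Sales | 161281 | 17   
8  | Frank | HR    | 146159 | 12   
3  | Grace | HR    | 138951 | 23   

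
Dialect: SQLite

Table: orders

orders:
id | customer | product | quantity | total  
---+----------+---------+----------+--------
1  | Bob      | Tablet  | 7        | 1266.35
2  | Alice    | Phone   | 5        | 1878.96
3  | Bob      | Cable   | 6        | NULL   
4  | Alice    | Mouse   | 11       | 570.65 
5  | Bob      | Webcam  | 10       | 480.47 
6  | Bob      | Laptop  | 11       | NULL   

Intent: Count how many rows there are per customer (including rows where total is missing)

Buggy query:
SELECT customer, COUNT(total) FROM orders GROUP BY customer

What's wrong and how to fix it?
Bug: COUNT(total) skips NULLs, so groups with missing total are undercounted

Fix: Use COUNT(*) to count all rows regardless of NULL

Corrected query:
SELECT customer, COUNT(*) FROM orders GROUP BY customer

Result:
customer | COUNT(*)
---------+---------
Alice    | 2       
Bob      | 4       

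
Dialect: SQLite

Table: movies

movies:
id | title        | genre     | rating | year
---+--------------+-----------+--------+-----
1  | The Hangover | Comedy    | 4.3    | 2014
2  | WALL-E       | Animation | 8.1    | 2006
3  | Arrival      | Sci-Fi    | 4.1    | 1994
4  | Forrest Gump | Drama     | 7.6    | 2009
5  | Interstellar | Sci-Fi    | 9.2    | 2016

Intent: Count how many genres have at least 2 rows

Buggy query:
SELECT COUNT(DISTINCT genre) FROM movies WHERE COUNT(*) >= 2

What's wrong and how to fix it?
Bug: WHERE filters individual rows, not groups, so a group-level COUNT is invalid there

Fix: Use a subquery that GROUPs and filters with HAVING, then count its rows

Corrected query:
SELECT COUNT(*) FROM (SELECT genre FROM movies GROUP BY genre HAVING COUNT(*) >= 2)

Result:
COUNT(*)
--------
1       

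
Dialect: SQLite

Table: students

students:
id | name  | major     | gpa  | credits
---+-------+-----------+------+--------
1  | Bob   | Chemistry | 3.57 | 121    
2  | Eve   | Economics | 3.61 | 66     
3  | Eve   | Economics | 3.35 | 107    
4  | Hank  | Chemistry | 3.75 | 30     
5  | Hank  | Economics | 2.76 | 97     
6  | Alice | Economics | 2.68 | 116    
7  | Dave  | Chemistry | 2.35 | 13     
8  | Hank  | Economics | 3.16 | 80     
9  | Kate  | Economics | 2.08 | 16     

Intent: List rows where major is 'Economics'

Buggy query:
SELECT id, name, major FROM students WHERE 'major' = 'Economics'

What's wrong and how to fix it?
Bug: 'major' in single quotes is a string literal, not the column; the comparison is literal-vs-literal and never true

Fix: Reference the column as major without single quotes

Corrected query:
SELECT id, name, major FROM students WHERE major = 'Economics'

Result:
id | name  | major    
---+-------+----------
2  | Eve   | Economics
3  | Eve   | Economics
5  | Hank  | Economics
6  | Alice | Economics
8  | Hank  | Economics
9  | Kate  | Economics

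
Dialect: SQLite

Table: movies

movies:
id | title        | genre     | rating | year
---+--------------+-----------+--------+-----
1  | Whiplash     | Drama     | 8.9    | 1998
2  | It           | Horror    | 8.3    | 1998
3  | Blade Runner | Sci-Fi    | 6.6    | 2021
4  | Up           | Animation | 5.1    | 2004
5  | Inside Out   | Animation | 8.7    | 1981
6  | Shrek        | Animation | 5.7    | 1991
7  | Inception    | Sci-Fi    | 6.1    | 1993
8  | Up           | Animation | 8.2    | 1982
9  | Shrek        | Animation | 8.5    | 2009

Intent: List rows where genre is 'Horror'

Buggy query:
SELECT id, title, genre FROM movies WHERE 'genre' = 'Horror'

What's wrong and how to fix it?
Bug: 'genre' in single quotes is a string literal, not the column; the comparison is literal-vs-literal and never true

Fix: Remove the quotes around the column name (or use double quotes for an identifier)

Corrected query:
SELECT id, title, genre FROM movies WHERE genre = 'Horror'

Result:
id | title | genre 
---+-------+-------
2  | It    | Horror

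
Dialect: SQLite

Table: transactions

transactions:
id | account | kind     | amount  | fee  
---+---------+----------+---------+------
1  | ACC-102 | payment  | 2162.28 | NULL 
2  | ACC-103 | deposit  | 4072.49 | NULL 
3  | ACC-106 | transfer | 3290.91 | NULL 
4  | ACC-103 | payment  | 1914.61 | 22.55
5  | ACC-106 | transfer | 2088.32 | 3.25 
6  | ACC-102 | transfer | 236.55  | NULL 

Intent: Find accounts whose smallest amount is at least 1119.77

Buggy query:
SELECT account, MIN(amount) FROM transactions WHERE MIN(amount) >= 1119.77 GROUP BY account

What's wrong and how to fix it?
Bug: MIN() in WHERE is a misuse of aggregate

Fix: Use HAVING for the per-group MIN condition

Corrected query:
SELECT account, MIN(amount) FROM transactions GROUP BY account HAVING MIN(amount) >= 1119.77

Result:
account | MIN(amount)
--------+------------
ACC-103 | 1914.61    
ACC-106 | 2088.32    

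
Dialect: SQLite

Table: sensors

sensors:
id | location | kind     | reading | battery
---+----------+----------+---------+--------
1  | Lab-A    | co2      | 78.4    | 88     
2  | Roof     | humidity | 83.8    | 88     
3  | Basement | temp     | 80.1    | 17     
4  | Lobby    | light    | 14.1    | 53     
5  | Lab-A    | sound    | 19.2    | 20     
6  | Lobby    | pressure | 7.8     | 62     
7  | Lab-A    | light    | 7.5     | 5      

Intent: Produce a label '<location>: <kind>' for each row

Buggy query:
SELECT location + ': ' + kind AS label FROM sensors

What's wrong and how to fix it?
Bug: SQLite uses || for string concatenation; + coerces text to numbers (yielding 0)

Fix: Replace + with || to concatenate text

Corrected query:
SELECT location || ': ' || kind AS label FROM sensors

Result:
label          
---------------
Lab-A: co2     
Roof: humidity 
Basement: temp 
Lobby: light   
Lab-A: sound   
Lobby: pressure
Lab-A: light   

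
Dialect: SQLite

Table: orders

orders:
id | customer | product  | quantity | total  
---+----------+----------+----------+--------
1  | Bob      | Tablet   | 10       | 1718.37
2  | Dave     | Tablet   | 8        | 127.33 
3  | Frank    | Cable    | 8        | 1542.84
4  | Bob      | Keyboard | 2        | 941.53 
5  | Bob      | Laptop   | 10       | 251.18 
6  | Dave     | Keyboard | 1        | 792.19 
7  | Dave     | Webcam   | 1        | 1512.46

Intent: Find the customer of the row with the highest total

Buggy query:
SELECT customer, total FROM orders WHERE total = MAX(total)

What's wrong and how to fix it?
Bug: WHERE is evaluated per row; an aggregate over the whole table isn't defined there

Fix: Use a subquery: WHERE total = (SELECT MAX(total) FROM orders)

Corrected query:
SELECT customer, total FROM orders WHERE total = (SELECT MAX(total) FROM orders)

Result:
customer | total  
---------+--------
Bob      | 1718.37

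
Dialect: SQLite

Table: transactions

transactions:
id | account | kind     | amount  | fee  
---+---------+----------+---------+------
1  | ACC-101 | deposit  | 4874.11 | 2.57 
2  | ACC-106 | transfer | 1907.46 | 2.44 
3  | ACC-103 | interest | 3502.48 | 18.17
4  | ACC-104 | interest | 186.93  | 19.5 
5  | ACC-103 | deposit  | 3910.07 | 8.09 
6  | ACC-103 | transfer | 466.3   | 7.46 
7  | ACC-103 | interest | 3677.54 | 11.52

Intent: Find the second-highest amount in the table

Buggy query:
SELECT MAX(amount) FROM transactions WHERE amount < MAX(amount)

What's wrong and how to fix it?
Bug: The inner MAX is an aggregate inside WHERE, which is not allowed

Fix: Put the inner MAX in a scalar subquery

Corrected query:
SELECT MAX(amount) FROM transactions WHERE amount < (SELECT MAX(amount) FROM transactions)

Result:
MAX(amount)
-----------
3910.07    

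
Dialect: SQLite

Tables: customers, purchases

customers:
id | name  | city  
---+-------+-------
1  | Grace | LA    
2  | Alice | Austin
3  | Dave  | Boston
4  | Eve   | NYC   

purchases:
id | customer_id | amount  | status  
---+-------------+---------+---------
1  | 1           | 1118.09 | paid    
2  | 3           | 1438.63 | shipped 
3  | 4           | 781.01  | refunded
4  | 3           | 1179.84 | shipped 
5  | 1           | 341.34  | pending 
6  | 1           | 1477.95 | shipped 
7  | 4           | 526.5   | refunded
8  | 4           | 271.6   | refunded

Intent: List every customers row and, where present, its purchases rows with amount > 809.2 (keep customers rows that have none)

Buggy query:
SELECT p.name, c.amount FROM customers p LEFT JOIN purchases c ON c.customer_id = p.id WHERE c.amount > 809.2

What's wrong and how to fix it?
Bug: Filtering c.amount in WHERE discards the NULL rows produced by LEFT JOIN, turning it into an inner join

Fix: Move the right-table condition into the ON clause so unmatched parents are kept

Corrected query:
SELECT p.name, c.amount FROM customers p LEFT JOIN purchases c ON c.customer_id = p.id AND c.amount > 809.2

Result:
name  | amount 
------+--------
Grace | 1118.09
Grace | 1477.95
Alice | NULL   
Dave  | 1179.84
Dave  | 1438.63
Eve   | NULL   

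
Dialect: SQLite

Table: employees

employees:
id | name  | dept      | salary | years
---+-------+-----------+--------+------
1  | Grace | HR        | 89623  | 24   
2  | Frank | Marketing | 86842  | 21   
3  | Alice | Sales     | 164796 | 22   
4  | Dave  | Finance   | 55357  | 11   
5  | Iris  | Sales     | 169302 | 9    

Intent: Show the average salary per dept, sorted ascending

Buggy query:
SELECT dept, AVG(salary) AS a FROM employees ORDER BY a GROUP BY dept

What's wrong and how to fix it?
Bug: GROUP BY must precede ORDER BY

Fix: Move ORDER BY to the end, after GROUP BY

Corrected query:
SELECT dept, AVG(salary) AS a FROM employees GROUP BY dept ORDER BY a

Result:
dept      | a     
----------+-------
Finance   | 55357 
Marketing | 86842 
HR        | 89623 
Sales     | 167049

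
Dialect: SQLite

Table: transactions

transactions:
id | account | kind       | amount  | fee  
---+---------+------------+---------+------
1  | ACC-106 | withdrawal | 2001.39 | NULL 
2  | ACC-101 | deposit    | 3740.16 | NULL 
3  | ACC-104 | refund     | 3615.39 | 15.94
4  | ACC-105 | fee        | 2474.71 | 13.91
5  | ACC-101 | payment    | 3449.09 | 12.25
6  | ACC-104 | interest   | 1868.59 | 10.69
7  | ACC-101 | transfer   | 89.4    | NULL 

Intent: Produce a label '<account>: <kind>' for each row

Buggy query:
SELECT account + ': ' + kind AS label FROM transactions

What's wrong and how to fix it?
Bug: '+' is numeric addition; on text columns SQLite converts them to 0 instead of concatenating

Fix: Use the || operator for string concatenation

Corrected query:
SELECT account || ': ' || kind AS label FROM transactions

Result:
label              
-------------------
ACC-106: withdrawal
ACC-101: deposit   
ACC-104: refund    
ACC-105: fee       
ACC-101: payment   
ACC-104: interest  
ACC-101: transfer  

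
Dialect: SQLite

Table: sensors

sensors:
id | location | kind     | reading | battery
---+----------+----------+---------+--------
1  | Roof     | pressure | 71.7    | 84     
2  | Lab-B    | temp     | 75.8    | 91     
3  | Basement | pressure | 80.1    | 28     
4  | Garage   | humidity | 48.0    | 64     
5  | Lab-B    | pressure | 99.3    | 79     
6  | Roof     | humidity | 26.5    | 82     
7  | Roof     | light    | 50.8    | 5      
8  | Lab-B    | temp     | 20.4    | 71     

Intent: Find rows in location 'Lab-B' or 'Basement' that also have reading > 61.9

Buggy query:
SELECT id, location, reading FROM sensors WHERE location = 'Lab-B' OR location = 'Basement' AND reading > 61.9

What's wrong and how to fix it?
Bug: Without parentheses, AND is evaluated before OR, so the reading filter only applies to the 'Basement' branch

Fix: Group the OR with parentheses (or use IN), then AND the threshold

Corrected query:
SELECT id, location, reading FROM sensors WHERE (location = 'Lab-B' OR location = 'Basement') AND reading > 61.9

Result:
id | location | reading
---+----------+--------
2  | Lab-B    | 75.8   
3  | Basement | 80.1   
5  | Lab-B    | 99.3   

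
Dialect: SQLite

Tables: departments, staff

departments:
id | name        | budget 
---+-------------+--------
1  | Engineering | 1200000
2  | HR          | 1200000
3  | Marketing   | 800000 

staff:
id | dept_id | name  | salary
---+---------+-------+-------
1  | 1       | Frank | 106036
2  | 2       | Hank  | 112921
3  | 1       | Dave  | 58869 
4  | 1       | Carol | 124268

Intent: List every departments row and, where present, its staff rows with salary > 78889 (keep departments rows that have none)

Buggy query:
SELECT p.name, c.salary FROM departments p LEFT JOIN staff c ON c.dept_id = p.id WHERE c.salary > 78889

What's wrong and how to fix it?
Bug: Filtering c.salary in WHERE discards the NULL rows produced by LEFT JOIN, turning it into an inner join

Fix: Move the right-table condition into the ON clause so unmatched parents are kept

Corrected query:
SELECT p.name, c.salary FROM departments p LEFT JOIN staff c ON c.dept_id = p.id AND c.salary > 78889

Result:
name        | salary
------------+-------
Engineering | 106036
Engineering | 124268
HR          | 112921
Marketing   | NULL  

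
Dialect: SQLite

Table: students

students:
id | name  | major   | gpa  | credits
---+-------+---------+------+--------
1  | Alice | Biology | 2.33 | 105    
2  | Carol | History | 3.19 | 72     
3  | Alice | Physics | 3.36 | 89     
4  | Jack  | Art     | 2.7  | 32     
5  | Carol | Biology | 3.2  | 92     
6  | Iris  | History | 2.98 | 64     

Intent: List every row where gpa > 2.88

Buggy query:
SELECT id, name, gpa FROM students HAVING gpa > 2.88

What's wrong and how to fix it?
Bug: HAVING filters the output of aggregation, but this query has no GROUP BY and no aggregate functions, so SQLite rejects it (HAVING clause on a non-aggregate query); the condition here is per row

Fix: Replace HAVING with WHERE since the condition applies to individual rows

Corrected query:
SELECT id, name, gpa FROM students WHERE gpa > 2.88

Result:
id | name  | gpa 
---+-------+-----
2  | Carol | 3.19
3  | Alice | 3.36
5  | Carol | 3.2 
6  | Iris  | 2.98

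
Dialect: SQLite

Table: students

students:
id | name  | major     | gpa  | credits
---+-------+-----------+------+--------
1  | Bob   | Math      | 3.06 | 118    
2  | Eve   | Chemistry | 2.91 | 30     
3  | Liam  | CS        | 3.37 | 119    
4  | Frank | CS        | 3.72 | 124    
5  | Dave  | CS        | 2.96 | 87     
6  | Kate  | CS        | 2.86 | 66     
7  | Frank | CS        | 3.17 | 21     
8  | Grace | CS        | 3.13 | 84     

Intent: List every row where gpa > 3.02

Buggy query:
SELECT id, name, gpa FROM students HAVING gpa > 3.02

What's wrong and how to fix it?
Bug: This is a non-aggregate query (no GROUP BY, no aggregates), so in SQLite the HAVING clause is invalid here; a row-level condition belongs in WHERE

Fix: Use WHERE for row-level filtering

Corrected query:
SELECT id, name, gpa FROM students WHERE gpa > 3.02

Result:
id | name  | gpa 
---+-------+-----
1  | Bob   | 3.06
3  | Liam  | 3.37
4  | Frank | 3.72
7  | Frank | 3.17
8  | Grace | 3.13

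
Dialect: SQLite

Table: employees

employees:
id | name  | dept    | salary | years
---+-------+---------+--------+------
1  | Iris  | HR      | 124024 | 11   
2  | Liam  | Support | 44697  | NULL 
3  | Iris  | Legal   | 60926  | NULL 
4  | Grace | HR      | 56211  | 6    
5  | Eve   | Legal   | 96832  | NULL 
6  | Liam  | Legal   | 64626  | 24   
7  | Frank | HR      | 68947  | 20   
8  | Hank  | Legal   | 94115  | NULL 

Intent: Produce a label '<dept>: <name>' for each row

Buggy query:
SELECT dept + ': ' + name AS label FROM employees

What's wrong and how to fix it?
Bug: '+' is numeric addition; on text columns SQLite converts them to 0 instead of concatenating

Fix: Use the || operator for string concatenation

Corrected query:
SELECT dept || ': ' || name AS label FROM employees

Result:
label        
-------------
HR: Iris     
Support: Liam
Legal: Iris  
HR: Grace    
Legal: Eve   
Legal: Liam  
HR: Frank    
Legal: Hank  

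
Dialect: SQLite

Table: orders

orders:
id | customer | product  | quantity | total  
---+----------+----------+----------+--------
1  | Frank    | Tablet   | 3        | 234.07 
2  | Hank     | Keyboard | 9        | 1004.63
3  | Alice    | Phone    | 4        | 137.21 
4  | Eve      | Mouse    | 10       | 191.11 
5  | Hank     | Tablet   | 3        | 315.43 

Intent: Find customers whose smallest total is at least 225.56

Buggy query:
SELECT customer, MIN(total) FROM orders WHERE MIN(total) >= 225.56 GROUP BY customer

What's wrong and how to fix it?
Bug: MIN() in WHERE is a misuse of aggregate

Fix: Use HAVING for the per-group MIN condition

Corrected query:
SELECT customer, MIN(total) FROM orders GROUP BY customer HAVING MIN(total) >= 225.56

Result:
customer | MIN(total)
---------+-----------
Frank    | 234.07    
Hank     | 315.43    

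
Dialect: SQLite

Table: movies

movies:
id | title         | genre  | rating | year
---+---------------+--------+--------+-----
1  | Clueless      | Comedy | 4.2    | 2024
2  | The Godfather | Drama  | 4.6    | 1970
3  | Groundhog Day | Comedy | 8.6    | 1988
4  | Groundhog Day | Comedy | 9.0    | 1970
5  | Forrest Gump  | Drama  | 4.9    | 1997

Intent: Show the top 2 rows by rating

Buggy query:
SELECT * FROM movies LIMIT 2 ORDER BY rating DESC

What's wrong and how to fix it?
Bug: LIMIT must come after ORDER BY

Fix: Swap the clauses: ORDER BY first, then LIMIT

Corrected query:
SELECT * FROM movies ORDER BY rating DESC LIMIT 2

Result:
id | title         | genre  | rating | year
---+---------------+--------+--------+-----
4  | Groundhog Day | Comedy | 9      | 1970
3  | Groundhog Day | Comedy | 8.6    | 1988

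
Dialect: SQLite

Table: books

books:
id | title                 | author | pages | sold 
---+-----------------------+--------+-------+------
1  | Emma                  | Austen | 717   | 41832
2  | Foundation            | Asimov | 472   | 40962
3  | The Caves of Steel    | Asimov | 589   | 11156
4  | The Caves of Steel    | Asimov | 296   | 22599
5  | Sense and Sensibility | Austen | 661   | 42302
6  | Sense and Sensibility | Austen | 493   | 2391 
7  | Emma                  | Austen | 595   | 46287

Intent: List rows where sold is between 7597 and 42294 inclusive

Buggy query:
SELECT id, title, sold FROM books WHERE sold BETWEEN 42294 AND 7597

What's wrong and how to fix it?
Bug: BETWEEN expects the lower bound first; with 42294 AND 7597 the range is empty

Fix: Swap the bounds so the smaller value comes first

Corrected query:
SELECT id, title, sold FROM books WHERE sold BETWEEN 7597 AND 42294

Result:
id | title              | sold 
---+--------------------+------
1  | Emma               | 41832
2  | Foundation         | 40962
3  | The Caves of Steel | 11156
4  | The Caves of Steel | 22599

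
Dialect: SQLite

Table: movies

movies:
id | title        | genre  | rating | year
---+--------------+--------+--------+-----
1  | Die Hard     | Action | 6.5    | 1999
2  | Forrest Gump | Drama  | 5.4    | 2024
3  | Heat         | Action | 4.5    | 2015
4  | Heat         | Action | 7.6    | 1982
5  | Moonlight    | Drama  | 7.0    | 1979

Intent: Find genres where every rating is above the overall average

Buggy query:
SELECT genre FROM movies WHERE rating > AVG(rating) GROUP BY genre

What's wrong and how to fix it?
Bug: AVG() is an aggregate; it can't sit directly in WHERE

Fix: Compute the overall average in a scalar subquery and compare each group's MIN against it in HAVING

Corrected query:
SELECT genre FROM movies GROUP BY genre HAVING MIN(rating) > (SELECT AVG(rating) FROM movies)

Result:
(no rows)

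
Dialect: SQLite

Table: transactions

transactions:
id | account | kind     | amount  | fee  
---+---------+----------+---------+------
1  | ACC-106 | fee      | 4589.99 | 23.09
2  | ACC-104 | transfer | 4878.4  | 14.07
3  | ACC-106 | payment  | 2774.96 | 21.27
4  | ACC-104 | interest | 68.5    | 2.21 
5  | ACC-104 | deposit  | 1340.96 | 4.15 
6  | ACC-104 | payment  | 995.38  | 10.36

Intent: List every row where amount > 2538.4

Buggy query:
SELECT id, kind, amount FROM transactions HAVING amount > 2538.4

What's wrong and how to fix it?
Bug: HAVING filters the output of aggregation, but this query has no GROUP BY and no aggregate functions, so SQLite rejects it (HAVING clause on a non-aggregate query); the condition here is per row

Fix: Use WHERE for row-level filtering

Corrected query:
SELECT id, kind, amount FROM transactions WHERE amount > 2538.4

Result:
id | kind     | amount 
---+----------+--------
1  | fee      | 4589.99
2  | transfer | 4878.4 
3  | payment  | 2774.96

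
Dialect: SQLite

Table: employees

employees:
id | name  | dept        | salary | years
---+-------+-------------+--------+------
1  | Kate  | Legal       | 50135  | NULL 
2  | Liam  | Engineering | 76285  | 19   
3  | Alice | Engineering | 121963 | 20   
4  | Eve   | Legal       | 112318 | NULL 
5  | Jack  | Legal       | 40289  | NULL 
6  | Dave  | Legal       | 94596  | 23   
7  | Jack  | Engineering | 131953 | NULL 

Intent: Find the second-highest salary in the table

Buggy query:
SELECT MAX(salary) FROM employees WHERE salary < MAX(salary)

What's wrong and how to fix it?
Bug: MAX(salary) on the right of the comparison is an aggregate-in-WHERE error

Fix: Compute the overall MAX in a subquery, then take MAX of rows below it

Corrected query:
SELECT MAX(salary) FROM employees WHERE salary < (SELECT MAX(salary) FROM employees)

Result:
MAX(salary)
-----------
121963     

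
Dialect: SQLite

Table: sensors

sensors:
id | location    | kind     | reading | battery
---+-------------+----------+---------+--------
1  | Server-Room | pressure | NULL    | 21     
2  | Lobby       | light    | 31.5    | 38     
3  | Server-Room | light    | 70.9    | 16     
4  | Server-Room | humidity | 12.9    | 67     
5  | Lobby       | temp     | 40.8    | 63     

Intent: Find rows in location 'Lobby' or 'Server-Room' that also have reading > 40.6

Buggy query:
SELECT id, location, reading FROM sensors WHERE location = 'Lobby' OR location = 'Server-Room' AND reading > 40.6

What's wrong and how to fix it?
Bug: AND binds tighter than OR, so this parses as location = 'Lobby' OR (location = 'Server-Room' AND reading > 40.6)

Fix: Add parentheses around the OR so the AND applies to both alternatives

Corrected query:
SELECT id, location, reading FROM sensors WHERE (location = 'Lobby' OR location = 'Server-Room') AND reading > 40.6

Result:
id | location    | reading
---+-------------+--------
3  | Server-Room | 70.9   
5  | Lobby       | 40.8   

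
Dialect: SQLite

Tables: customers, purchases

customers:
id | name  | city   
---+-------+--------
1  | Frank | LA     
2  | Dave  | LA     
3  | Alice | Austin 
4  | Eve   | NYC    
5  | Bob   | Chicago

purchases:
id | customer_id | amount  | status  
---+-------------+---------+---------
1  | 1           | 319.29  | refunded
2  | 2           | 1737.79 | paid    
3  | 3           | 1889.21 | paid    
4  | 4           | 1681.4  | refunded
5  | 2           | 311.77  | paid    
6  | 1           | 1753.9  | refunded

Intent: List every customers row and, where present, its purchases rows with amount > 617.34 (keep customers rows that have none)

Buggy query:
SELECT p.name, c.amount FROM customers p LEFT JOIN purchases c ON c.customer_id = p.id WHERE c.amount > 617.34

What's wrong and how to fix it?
Bug: Filtering c.amount in WHERE discards the NULL rows produced by LEFT JOIN, turning it into an inner join

Fix: Move the right-table condition into the ON clause so unmatched parents are kept

Corrected query:
SELECT p.name, c.amount FROM customers p LEFT JOIN purchases c ON c.customer_id = p.id AND c.amount > 617.34

Result:
name  | amount 
------+--------
Frank | 1753.9 
Dave  | 1737.79
Alice | 1889.21
Eve   | 1681.4 
Bob   | NULL   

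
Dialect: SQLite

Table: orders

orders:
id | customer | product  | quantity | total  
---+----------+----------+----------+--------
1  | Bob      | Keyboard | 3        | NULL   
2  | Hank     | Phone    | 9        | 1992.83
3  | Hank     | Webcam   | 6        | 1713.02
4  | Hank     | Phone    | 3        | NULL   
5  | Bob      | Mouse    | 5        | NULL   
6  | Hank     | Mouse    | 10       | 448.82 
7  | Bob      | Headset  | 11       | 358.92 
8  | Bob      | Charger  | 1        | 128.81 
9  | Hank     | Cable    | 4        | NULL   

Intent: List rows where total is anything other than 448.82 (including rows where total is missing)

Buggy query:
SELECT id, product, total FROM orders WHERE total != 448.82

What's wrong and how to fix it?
Bug: 'total != 448.82' is unknown when total is NULL, so NULL rows are silently excluded

Fix: Add an explicit OR total IS NULL to include the missing-value rows

Corrected query:
SELECT id, product, total FROM orders WHERE total != 448.82 OR total IS NULL

Result:
id | product  | total  
---+----------+--------
1  | Keyboard | NULL   
2  | Phone    | 1992.83
3  | Webcam   | 1713.02
4  | Phone    | NULL   
5  | Mouse    | NULL   
7  | Headset  | 358.92 
8  | Charger  | 128.81 
9  | Cable    | NULL   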